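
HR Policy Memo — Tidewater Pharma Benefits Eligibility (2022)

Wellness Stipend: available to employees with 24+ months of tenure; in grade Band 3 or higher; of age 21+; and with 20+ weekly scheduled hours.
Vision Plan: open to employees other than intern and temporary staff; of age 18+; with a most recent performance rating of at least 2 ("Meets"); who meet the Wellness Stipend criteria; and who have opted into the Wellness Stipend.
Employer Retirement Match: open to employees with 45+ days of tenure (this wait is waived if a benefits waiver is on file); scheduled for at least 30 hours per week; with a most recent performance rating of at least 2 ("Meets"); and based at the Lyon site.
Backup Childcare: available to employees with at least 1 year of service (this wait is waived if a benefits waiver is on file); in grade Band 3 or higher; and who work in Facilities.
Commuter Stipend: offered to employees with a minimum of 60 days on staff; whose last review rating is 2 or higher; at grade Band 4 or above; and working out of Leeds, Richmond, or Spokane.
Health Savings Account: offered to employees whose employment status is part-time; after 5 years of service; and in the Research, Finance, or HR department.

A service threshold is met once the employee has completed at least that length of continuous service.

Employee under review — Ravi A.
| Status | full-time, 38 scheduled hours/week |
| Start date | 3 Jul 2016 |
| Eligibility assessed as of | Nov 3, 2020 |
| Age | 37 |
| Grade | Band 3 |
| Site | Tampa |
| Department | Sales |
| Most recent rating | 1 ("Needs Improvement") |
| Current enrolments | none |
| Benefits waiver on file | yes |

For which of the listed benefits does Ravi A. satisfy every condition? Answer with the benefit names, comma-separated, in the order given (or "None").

Service from 3 Jul 2016 to Nov 3, 2020: 1584 days.
Wellness Stipend — service 1584 days ≥ 24 months (≈720 days) ✓; grade Band 3 ≥ Band 3 ✓; age 37 ≥ 21 ✓; 38 hrs/wk ≥ 20 ✓ → eligible.
Vision Plan — status full-time ✓ (not excluded); age 37 ≥ 18 ✓; rating 1 < 2 ✗ → not eligible.
Employer Retirement Match — benefits waiver on file ✓; 38 hrs/wk ≥ 30 ✓; rating 1 < 2 ✗ → not eligible.
Backup Childcare — benefits waiver on file ✓; grade Band 3 ≥ Band 3 ✓; dept Sales ✗ → not eligible.
Commuter Stipend — service 1584 days ≥ 60 days ✓; rating 1 < 2 ✗ → not eligible.
Health Savings Account — status full-time ✗ (requires part-time) → not eligible.

Wellness Stipend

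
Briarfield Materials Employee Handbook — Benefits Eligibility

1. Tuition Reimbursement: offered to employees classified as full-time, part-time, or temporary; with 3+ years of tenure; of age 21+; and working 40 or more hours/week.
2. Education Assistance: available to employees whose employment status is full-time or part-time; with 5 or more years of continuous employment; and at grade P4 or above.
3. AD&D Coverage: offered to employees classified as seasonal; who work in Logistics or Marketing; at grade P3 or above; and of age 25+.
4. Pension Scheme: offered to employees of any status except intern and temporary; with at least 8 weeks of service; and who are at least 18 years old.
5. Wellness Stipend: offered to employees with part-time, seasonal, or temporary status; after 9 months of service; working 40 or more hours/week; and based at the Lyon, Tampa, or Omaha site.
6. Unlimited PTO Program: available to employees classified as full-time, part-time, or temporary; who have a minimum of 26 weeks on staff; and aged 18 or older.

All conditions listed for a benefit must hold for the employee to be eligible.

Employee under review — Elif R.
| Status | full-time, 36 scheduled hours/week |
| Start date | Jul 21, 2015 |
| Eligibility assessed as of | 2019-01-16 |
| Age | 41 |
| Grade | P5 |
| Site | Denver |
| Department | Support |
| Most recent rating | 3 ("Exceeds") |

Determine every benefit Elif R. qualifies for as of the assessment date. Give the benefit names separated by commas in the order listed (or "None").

Service from Jul 21, 2015 to 2019-01-16: 1275 days.
Tuition Reimbursement — status full-time ✓; service 1275 days ≥ 3 years (≈1095 days) ✓; age 41 ≥ 21 ✓; 36 hrs/wk < 40 ✗ → not eligible.
Education Assistance — status full-time ✓; service 1275 days < 5 years (≈1825 days) ✗ → not eligible.
AD&D Coverage — status full-time ✗ (requires seasonal) → not eligible.
Pension Scheme — status full-time ✓ (not excluded); service 1275 days ≥ 8 weeks (≈56 days) ✓; age 41 ≥ 18 ✓ → eligible.
Wellness Stipend — status full-time ✗ (requires part-time, seasonal, or temporary) → not eligible.
Unlimited PTO Program — status full-time ✓; service 1275 days ≥ 26 weeks (≈182 days) ✓; age 41 ≥ 18 ✓ → eligible.

Pension Scheme, Unlimited PTO Program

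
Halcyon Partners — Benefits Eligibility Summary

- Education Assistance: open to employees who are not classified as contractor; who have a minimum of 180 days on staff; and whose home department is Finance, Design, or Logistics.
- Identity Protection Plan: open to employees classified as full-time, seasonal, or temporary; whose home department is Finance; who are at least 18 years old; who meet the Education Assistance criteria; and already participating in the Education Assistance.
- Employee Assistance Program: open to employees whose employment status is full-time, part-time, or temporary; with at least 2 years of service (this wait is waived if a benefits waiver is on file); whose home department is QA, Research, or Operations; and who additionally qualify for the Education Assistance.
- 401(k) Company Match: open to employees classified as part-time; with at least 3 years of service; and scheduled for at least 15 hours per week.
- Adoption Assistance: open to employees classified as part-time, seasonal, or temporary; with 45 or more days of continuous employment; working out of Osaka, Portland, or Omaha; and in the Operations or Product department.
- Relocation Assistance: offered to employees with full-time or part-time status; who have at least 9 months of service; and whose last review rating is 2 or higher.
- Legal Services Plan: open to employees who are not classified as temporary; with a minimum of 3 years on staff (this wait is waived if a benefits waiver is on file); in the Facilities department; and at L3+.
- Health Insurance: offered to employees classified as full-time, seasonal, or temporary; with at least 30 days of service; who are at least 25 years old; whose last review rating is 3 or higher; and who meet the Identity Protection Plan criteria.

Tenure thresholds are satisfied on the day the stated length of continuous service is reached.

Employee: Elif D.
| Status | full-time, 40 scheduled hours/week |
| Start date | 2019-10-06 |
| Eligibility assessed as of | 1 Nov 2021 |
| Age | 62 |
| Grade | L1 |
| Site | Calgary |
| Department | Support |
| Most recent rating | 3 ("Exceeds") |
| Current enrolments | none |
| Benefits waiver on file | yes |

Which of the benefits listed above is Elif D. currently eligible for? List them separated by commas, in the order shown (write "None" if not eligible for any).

Service from 2019-10-06 to 1 Nov 2021: 757 days.
Education Assistance — status full-time ✓ (not excluded); service 757 days ≥ 180 days ✓; dept Support ✗ → not eligible.
Identity Protection Plan — status full-time ✓; dept Support ✗ → not eligible.
Employee Assistance Program — status full-time ✓; benefits waiver on file ✓; dept Support ✗ → not eligible.
401(k) Company Match — status full-time ✗ (requires part-time) → not eligible.
Adoption Assistance — status full-time ✗ (requires part-time, seasonal, or temporary) → not eligible.
Relocation Assistance — status full-time ✓; service 757 days ≥ 9 months (≈270 days) ✓; rating 3 ≥ 2 ✓ → eligible.
Legal Services Plan — status full-time ✓ (not excluded); benefits waiver on file ✓; dept Support ✗ → not eligible.
Health Insurance — status full-time ✓; service 757 days ≥ 30 days ✓; age 62 ≥ 25 ✓; rating 3 ≥ 3 ✓; not eligible for Identity Protection Plan ✗ → not eligible.

Relocation Assistance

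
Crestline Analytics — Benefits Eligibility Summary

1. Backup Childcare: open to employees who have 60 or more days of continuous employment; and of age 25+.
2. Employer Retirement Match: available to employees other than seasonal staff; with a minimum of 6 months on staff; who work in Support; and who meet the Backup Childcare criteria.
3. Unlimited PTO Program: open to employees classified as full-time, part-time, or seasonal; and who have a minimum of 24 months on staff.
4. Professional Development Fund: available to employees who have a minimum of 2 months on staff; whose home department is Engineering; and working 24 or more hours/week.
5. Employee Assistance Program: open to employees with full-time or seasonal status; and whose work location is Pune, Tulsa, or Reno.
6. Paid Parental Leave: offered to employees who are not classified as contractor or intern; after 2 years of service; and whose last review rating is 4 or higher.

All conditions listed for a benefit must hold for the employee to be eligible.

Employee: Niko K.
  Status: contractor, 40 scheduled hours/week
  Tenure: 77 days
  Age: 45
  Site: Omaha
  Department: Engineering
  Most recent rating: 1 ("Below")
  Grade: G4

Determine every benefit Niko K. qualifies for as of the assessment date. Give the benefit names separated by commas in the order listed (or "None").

Backup Childcare — service 77 days ≥ 60 days ✓; age 45 ≥ 25 ✓ → eligible.
Employer Retirement Match — status contractor ✓ (not excluded); service 77 days < 6 months (≈180 days) ✗ → not eligible.
Unlimited PTO Program — status contractor ✗ (requires full-time, part-time, or seasonal) → not eligible.
Professional Development Fund — service 77 days ≥ 2 months (≈60 days) ✓; dept Engineering ✓; 40 hrs/wk ≥ 24 ✓ → eligible.
Employee Assistance Program — status contractor ✗ (requires full-time or seasonal) → not eligible.
Paid Parental Leave — status contractor ✗ (excluded) → not eligible.

Backup Childcare, Professional Development Fund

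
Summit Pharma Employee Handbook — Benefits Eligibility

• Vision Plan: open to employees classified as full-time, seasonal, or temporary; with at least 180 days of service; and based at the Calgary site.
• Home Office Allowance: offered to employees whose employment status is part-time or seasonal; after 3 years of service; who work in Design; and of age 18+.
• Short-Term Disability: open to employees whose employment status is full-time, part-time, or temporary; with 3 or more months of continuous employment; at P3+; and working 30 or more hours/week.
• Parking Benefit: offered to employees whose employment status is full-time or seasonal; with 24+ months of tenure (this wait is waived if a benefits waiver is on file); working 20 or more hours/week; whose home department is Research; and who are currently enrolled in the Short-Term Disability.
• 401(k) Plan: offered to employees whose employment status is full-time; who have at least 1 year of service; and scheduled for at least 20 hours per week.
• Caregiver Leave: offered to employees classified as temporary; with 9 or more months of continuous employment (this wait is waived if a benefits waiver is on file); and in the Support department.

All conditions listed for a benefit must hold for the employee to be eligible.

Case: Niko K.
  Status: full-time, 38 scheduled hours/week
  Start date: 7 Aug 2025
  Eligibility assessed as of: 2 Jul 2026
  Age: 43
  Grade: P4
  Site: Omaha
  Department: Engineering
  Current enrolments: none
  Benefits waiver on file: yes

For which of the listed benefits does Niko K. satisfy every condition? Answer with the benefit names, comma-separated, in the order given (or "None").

Short-Term Disability

Service from 7 Aug 2025 to 2 Jul 2026: 329 days.
Vision Plan — status full-time ✓; service 329 days ≥ 180 days ✓; site Omaha ✗ (not Calgary) → not eligible.
Home Office Allowance — status full-time ✗ (requires part-time or seasonal) → not eligible.
Short-Term Disability — status full-time ✓; service 329 days ≥ 3 months (≈90 days) ✓; grade P4 ≥ P3 ✓; 38 hrs/wk ≥ 30 ✓ → eligible.
Parking Benefit — status full-time ✓; benefits waiver on file ✓; 38 hrs/wk ≥ 20 ✓; dept Engineering ✗ → not eligible.
401(k) Plan — status full-time ✓; service 329 days < 1 year (≈365 days) ✗ → not eligible.
Caregiver Leave — status full-time ✗ (requires temporary) → not eligible.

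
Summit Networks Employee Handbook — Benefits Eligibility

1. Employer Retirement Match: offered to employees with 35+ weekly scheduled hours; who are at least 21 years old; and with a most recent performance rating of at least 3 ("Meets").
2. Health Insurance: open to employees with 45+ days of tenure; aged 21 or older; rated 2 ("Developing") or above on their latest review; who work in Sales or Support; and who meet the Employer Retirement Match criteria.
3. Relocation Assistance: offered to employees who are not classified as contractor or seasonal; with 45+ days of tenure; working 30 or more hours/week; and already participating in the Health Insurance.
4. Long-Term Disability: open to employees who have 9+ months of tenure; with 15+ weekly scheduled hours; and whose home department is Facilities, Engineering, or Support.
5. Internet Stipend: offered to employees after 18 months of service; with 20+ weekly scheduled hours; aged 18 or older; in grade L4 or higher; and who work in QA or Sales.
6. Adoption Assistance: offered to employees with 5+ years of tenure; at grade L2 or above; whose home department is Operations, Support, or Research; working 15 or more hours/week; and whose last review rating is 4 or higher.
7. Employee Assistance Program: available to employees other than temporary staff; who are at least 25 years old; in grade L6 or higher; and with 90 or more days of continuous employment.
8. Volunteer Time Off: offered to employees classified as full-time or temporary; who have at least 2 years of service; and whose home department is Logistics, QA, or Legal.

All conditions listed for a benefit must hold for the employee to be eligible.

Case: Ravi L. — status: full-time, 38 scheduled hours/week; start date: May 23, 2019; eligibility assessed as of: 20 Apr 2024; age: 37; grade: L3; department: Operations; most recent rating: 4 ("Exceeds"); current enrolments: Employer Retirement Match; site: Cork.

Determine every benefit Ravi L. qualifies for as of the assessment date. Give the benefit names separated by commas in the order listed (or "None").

Employer Retirement Match

Service from May 23, 2019 to 20 Apr 2024: 1794 days.
Employer Retirement Match — 38 hrs/wk ≥ 35 ✓; age 37 ≥ 21 ✓; rating 4 ≥ 3 ✓ → eligible.
Health Insurance — service 1794 days ≥ 45 days ✓; age 37 ≥ 21 ✓; rating 4 ≥ 2 ✓; dept Operations ✗ → not eligible.
Relocation Assistance — status full-time ✓ (not excluded); service 1794 days ≥ 45 days ✓; 38 hrs/wk ≥ 30 ✓; not enrolled in Health Insurance ✗ → not eligible.
Long-Term Disability — service 1794 days ≥ 9 months (≈270 days) ✓; 38 hrs/wk ≥ 15 ✓; dept Operations ✗ → not eligible.
Internet Stipend — service 1794 days ≥ 18 months (≈540 days) ✓; 38 hrs/wk ≥ 20 ✓; age 37 ≥ 18 ✓; grade L3 < L4 ✗ → not eligible.
Adoption Assistance — service 1794 days < 5 years (≈1825 days) ✗ → not eligible.
Employee Assistance Program — status full-time ✓ (not excluded); age 37 ≥ 25 ✓; grade L3 < L6 ✗ → not eligible.
Volunteer Time Off — status full-time ✓; service 1794 days ≥ 2 years (≈730 days) ✓; dept Operations ✗ → not eligible.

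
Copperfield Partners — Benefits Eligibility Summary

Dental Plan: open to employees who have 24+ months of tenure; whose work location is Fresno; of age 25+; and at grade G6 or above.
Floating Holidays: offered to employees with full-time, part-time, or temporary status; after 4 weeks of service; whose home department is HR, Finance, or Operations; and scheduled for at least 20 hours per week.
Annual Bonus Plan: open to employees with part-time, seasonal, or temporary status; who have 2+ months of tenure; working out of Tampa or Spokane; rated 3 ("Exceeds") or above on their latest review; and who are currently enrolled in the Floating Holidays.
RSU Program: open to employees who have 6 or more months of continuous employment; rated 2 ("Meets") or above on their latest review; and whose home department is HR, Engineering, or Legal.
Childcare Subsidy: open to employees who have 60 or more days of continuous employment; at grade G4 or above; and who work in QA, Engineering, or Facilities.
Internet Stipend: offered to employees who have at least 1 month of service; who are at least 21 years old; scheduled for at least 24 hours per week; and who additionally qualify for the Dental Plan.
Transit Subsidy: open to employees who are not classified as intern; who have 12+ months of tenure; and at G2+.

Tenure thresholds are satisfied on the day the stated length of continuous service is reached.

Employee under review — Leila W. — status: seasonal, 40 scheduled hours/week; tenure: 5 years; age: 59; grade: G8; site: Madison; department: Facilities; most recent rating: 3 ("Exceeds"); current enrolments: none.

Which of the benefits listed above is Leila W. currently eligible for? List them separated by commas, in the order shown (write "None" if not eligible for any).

Childcare Subsidy, Transit Subsidy

Dental Plan — service 5 years ≥ 24 months (≈720 days) ✓; site Madison ✗ (not Fresno) → not eligible.
Floating Holidays — status seasonal ✗ (requires full-time, part-time, or temporary) → not eligible.
Annual Bonus Plan — status seasonal ✓; service 5 years ≥ 2 months (≈60 days) ✓; site Madison ✗ (not Tampa or Spokane) → not eligible.
RSU Program — service 5 years ≥ 6 months (≈180 days) ✓; rating 3 ≥ 2 ✓; dept Facilities ✗ → not eligible.
Childcare Subsidy — service 5 years ≥ 60 days ✓; grade G8 ≥ G4 ✓; dept Facilities ✓ → eligible.
Internet Stipend — service 5 years ≥ 1 month (≈30 days) ✓; age 59 ≥ 21 ✓; 40 hrs/wk ≥ 24 ✓; not eligible for Dental Plan ✗ → not eligible.
Transit Subsidy — status seasonal ✓ (not excluded); service 5 years ≥ 12 months (≈360 days) ✓; grade G8 ≥ G2 ✓ → eligible.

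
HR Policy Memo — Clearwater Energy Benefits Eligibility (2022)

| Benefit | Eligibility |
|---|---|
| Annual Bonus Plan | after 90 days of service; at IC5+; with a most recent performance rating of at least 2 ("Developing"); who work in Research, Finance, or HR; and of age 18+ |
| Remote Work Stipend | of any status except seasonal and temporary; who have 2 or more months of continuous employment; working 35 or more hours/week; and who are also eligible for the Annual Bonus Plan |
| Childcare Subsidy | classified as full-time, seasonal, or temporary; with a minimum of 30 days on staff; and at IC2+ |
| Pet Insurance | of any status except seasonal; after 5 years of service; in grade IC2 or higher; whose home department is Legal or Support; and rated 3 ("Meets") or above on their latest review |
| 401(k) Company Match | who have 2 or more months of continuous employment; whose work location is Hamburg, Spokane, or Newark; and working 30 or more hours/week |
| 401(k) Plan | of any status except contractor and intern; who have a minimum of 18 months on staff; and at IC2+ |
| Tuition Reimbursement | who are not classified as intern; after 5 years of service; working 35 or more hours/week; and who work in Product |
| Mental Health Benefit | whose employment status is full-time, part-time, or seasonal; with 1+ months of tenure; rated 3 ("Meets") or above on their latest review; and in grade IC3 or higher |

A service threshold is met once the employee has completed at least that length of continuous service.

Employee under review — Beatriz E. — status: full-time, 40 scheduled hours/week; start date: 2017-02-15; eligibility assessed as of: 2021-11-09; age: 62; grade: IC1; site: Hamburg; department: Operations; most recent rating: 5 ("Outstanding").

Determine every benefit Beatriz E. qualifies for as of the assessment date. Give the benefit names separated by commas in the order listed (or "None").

Service from 2017-02-15 to 2021-11-09: 1728 days.
Annual Bonus Plan — service 1728 days ≥ 90 days ✓; grade IC1 < IC5 ✗ → not eligible.
Remote Work Stipend — status full-time ✓ (not excluded); service 1728 days ≥ 2 months (≈60 days) ✓; 40 hrs/wk ≥ 35 ✓; not eligible for Annual Bonus Plan ✗ → not eligible.
Childcare Subsidy — status full-time ✓; service 1728 days ≥ 30 days ✓; grade IC1 < IC2 ✗ → not eligible.
Pet Insurance — status full-time ✓ (not excluded); service 1728 days < 5 years (≈1825 days) ✗ → not eligible.
401(k) Company Match — service 1728 days ≥ 2 months (≈60 days) ✓; site Hamburg ✓; 40 hrs/wk ≥ 30 ✓ → eligible.
401(k) Plan — status full-time ✓ (not excluded); service 1728 days ≥ 18 months (≈540 days) ✓; grade IC1 < IC2 ✗ → not eligible.
Tuition Reimbursement — status full-time ✓ (not excluded); service 1728 days < 5 years (≈1825 days) ✗ → not eligible.
Mental Health Benefit — status full-time ✓; service 1728 days ≥ 1 month (≈30 days) ✓; rating 5 ≥ 3 ✓; grade IC1 < IC3 ✗ → not eligible.

401(k) Company Match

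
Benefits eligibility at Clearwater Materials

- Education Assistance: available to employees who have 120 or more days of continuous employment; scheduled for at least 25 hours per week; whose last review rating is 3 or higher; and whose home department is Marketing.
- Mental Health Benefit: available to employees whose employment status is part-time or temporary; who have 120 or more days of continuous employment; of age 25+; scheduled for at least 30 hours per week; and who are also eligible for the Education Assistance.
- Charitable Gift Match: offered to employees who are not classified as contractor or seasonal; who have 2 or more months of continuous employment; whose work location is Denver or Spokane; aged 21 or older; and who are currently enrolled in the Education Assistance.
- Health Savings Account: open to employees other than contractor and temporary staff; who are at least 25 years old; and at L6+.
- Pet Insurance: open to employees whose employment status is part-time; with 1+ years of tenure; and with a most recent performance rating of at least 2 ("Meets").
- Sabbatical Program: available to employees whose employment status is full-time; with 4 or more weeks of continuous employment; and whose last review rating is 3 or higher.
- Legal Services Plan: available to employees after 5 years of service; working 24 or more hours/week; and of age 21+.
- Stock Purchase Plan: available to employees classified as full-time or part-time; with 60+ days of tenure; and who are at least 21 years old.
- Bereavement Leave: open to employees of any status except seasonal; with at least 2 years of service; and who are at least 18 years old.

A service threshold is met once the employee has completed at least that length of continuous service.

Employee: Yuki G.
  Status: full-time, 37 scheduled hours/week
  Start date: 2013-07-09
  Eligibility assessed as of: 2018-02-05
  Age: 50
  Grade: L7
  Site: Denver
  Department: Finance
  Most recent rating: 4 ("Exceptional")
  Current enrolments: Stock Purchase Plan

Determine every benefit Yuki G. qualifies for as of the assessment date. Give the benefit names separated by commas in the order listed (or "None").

Service from 2013-07-09 to 2018-02-05: 1672 days.
Education Assistance — service 1672 days ≥ 120 days ✓; 37 hrs/wk ≥ 25 ✓; rating 4 ≥ 3 ✓; dept Finance ✗ → not eligible.
Mental Health Benefit — status full-time ✗ (requires part-time or temporary) → not eligible.
Charitable Gift Match — status full-time ✓ (not excluded); service 1672 days ≥ 2 months (≈60 days) ✓; site Denver ✓; age 50 ≥ 21 ✓; not enrolled in Education Assistance ✗ → not eligible.
Health Savings Account — status full-time ✓ (not excluded); age 50 ≥ 25 ✓; grade L7 ≥ L6 ✓ → eligible.
Pet Insurance — status full-time ✗ (requires part-time) → not eligible.
Sabbatical Program — status full-time ✓; service 1672 days ≥ 4 weeks (≈28 days) ✓; rating 4 ≥ 3 ✓ → eligible.
Legal Services Plan — service 1672 days < 5 years (≈1825 days) ✗ → not eligible.
Stock Purchase Plan — status full-time ✓; service 1672 days ≥ 60 days ✓; age 50 ≥ 21 ✓ → eligible.
Bereavement Leave — status full-time ✓ (not excluded); service 1672 days ≥ 2 years (≈730 days) ✓; age 50 ≥ 18 ✓ → eligible.

Health Savings Account, Sabbatical Program, Stock Purchase Plan, Bereavement Leave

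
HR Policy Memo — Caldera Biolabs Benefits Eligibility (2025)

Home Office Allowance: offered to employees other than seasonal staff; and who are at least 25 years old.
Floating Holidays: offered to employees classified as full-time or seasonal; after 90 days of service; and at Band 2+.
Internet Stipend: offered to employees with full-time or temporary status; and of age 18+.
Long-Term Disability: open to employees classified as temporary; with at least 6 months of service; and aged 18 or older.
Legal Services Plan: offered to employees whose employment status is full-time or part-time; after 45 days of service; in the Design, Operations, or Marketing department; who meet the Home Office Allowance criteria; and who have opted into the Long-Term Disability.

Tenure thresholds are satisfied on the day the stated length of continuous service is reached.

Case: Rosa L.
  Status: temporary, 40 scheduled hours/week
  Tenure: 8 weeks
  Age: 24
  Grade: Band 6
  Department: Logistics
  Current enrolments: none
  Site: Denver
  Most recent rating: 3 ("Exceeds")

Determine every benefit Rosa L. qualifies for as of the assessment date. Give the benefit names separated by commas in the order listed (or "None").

Home Office Allowance — status temporary ✓ (not excluded); age 24 < 25 ✗ → not eligible.
Floating Holidays — status temporary ✗ (requires full-time or seasonal) → not eligible.
Internet Stipend — status temporary ✓; age 24 ≥ 18 ✓ → eligible.
Long-Term Disability — status temporary ✓; service 8 weeks < 6 months (≈180 days) ✗ → not eligible.
Legal Services Plan — status temporary ✗ (requires full-time or part-time) → not eligible.

Internet Stipend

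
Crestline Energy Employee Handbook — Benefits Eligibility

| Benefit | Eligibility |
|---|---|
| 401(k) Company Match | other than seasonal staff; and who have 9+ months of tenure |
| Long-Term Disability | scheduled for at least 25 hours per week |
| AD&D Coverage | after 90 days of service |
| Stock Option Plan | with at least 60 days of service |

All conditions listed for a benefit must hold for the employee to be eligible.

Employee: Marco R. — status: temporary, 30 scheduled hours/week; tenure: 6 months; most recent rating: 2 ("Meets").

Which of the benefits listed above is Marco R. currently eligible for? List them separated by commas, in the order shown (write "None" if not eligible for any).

Long-Term Disability, AD&D Coverage, Stock Option Plan

401(k) Company Match — status temporary ✓ (not excluded); service 6 months < 9 months ✗ → not eligible.
Long-Term Disability — 30 hrs/wk ≥ 25 ✓ → eligible.
AD&D Coverage — service 6 months ≥ 90 days ✓ → eligible.
Stock Option Plan — service 6 months ≥ 60 days ✓ → eligible.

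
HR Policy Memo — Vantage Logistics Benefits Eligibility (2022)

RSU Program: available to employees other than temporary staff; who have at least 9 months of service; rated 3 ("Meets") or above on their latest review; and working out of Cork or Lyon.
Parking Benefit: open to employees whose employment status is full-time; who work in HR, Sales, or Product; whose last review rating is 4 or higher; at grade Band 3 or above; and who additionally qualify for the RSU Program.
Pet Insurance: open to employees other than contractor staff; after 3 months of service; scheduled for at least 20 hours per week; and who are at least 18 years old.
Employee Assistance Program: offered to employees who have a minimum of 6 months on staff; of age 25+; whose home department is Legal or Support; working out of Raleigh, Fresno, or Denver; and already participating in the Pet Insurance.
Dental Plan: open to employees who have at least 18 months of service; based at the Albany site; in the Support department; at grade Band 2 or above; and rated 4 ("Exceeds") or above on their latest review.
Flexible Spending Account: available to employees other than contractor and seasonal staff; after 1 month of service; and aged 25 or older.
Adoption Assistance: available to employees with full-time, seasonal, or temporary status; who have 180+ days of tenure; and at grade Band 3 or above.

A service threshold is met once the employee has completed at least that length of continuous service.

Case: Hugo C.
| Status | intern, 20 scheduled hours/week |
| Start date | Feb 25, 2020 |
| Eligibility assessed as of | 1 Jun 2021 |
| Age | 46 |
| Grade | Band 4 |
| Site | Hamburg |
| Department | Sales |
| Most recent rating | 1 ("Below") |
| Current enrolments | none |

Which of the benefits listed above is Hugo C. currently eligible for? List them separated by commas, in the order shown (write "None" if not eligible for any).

Service from Feb 25, 2020 to 1 Jun 2021: 462 days.
RSU Program — status intern ✓ (not excluded); service 462 days ≥ 9 months (≈270 days) ✓; rating 1 < 3 ✗ → not eligible.
Parking Benefit — status intern ✗ (requires full-time) → not eligible.
Pet Insurance — status intern ✓ (not excluded); service 462 days ≥ 3 months (≈90 days) ✓; 20 hrs/wk ≥ 20 ✓; age 46 ≥ 18 ✓ → eligible.
Employee Assistance Program — service 462 days ≥ 6 months (≈180 days) ✓; age 46 ≥ 25 ✓; dept Sales ✗ → not eligible.
Dental Plan — service 462 days < 18 months (≈540 days) ✗ → not eligible.
Flexible Spending Account — status intern ✓ (not excluded); service 462 days ≥ 1 month (≈30 days) ✓; age 46 ≥ 25 ✓ → eligible.
Adoption Assistance — status intern ✗ (requires full-time, seasonal, or temporary) → not eligible.

Pet Insurance, Flexible Spending Account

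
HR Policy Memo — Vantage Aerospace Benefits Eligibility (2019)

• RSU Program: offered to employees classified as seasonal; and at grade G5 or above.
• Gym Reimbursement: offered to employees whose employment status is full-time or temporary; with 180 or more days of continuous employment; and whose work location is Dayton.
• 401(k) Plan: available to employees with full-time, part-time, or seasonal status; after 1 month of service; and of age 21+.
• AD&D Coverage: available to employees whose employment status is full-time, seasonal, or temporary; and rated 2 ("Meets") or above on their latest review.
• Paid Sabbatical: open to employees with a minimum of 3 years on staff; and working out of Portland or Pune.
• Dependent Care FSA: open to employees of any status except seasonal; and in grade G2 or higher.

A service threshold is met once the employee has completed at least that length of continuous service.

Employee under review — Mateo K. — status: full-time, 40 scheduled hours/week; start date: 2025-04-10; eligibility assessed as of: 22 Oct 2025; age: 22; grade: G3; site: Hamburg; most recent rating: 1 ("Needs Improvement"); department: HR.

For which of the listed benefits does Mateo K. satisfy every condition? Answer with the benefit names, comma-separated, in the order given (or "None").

401(k) Plan, Dependent Care FSA

Service from 2025-04-10 to 22 Oct 2025: 195 days.
RSU Program — status full-time ✗ (requires seasonal) → not eligible.
Gym Reimbursement — status full-time ✓; service 195 days ≥ 180 days ✓; site Hamburg ✗ (not Dayton) → not eligible.
401(k) Plan — status full-time ✓; service 195 days ≥ 1 month (≈30 days) ✓; age 22 ≥ 21 ✓ → eligible.
AD&D Coverage — status full-time ✓; rating 1 < 2 ✗ → not eligible.
Paid Sabbatical — service 195 days < 3 years (≈1095 days) ✗ → not eligible.
Dependent Care FSA — status full-time ✓ (not excluded); grade G3 ≥ G2 ✓ → eligible.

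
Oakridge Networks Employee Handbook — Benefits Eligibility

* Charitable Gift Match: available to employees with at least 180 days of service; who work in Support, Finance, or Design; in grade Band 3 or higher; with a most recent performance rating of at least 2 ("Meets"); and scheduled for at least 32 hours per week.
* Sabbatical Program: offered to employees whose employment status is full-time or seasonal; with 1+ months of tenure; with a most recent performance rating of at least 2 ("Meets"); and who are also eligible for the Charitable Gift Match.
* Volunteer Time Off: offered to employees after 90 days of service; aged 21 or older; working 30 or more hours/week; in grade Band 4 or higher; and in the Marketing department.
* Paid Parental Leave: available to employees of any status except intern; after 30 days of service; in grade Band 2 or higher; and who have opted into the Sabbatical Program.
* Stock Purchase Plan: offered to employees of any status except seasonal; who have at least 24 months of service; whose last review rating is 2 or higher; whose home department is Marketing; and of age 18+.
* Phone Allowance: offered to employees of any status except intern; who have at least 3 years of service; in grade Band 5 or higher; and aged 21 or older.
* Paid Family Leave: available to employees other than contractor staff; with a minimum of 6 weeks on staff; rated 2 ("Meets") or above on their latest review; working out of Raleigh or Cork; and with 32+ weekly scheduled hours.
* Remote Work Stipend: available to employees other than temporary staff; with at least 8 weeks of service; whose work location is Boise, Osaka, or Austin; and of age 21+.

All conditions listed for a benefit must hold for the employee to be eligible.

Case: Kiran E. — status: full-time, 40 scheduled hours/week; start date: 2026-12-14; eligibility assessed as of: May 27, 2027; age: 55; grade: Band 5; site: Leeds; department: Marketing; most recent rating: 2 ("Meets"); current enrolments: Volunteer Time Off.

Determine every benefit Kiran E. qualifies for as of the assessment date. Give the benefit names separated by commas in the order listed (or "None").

Volunteer Time Off

Service from 2026-12-14 to May 27, 2027: 164 days.
Charitable Gift Match — service 164 days < 180 days ✗ → not eligible.
Sabbatical Program — status full-time ✓; service 164 days ≥ 1 month (≈30 days) ✓; rating 2 ≥ 2 ✓; not eligible for Charitable Gift Match ✗ → not eligible.
Volunteer Time Off — service 164 days ≥ 90 days ✓; age 55 ≥ 21 ✓; 40 hrs/wk ≥ 30 ✓; grade Band 5 ≥ Band 4 ✓; dept Marketing ✓ → eligible.
Paid Parental Leave — status full-time ✓ (not excluded); service 164 days ≥ 30 days ✓; grade Band 5 ≥ Band 2 ✓; not enrolled in Sabbatical Program ✗ → not eligible.
Stock Purchase Plan — status full-time ✓ (not excluded); service 164 days < 24 months (≈720 days) ✗ → not eligible.
Phone Allowance — status full-time ✓ (not excluded); service 164 days < 3 years (≈1095 days) ✗ → not eligible.
Paid Family Leave — status full-time ✓ (not excluded); service 164 days ≥ 6 weeks (≈42 days) ✓; rating 2 ≥ 2 ✓; site Leeds ✗ (not Raleigh or Cork) → not eligible.
Remote Work Stipend — status full-time ✓ (not excluded); service 164 days ≥ 8 weeks (≈56 days) ✓; site Leeds ✗ (not Boise, Osaka, or Austin) → not eligible.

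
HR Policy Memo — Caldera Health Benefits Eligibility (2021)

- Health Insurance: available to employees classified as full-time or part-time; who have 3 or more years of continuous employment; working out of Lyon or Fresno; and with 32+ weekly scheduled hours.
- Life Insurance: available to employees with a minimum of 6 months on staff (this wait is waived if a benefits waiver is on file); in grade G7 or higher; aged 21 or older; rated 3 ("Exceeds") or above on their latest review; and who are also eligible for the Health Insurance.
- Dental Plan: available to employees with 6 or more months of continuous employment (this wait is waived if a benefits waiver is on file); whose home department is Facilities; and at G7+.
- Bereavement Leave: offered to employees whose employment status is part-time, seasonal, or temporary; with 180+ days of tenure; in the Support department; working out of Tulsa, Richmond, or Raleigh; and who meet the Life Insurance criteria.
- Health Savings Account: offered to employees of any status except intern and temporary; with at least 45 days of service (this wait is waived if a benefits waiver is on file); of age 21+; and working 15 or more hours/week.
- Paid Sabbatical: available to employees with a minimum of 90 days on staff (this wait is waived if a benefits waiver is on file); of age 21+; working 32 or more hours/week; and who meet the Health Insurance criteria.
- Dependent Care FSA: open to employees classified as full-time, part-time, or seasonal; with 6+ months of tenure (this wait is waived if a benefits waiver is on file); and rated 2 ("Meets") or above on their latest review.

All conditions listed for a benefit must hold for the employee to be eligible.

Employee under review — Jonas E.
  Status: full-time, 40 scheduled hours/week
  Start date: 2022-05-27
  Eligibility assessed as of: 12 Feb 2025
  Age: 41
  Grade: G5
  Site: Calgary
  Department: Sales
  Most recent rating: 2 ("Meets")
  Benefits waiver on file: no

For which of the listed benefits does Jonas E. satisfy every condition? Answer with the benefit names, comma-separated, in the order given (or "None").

Health Savings Account, Dependent Care FSA

Service from 2022-05-27 to 12 Feb 2025: 992 days.
Health Insurance — status full-time ✓; service 992 days < 3 years (≈1095 days) ✗ → not eligible.
Life Insurance — no waiver, service 992 days ≥ 6 months (≈180 days) ✓; grade G5 < G7 ✗ → not eligible.
Dental Plan — no waiver, service 992 days ≥ 6 months (≈180 days) ✓; dept Sales ✗ → not eligible.
Bereavement Leave — status full-time ✗ (requires part-time, seasonal, or temporary) → not eligible.
Health Savings Account — status full-time ✓ (not excluded); no waiver, service 992 days ≥ 45 days ✓; age 41 ≥ 21 ✓; 40 hrs/wk ≥ 15 ✓ → eligible.
Paid Sabbatical — no waiver, service 992 days ≥ 90 days ✓; age 41 ≥ 21 ✓; 40 hrs/wk ≥ 32 ✓; not eligible for Health Insurance ✗ → not eligible.
Dependent Care FSA — status full-time ✓; no waiver, service 992 days ≥ 6 months (≈180 days) ✓; rating 2 ≥ 2 ✓ → eligible.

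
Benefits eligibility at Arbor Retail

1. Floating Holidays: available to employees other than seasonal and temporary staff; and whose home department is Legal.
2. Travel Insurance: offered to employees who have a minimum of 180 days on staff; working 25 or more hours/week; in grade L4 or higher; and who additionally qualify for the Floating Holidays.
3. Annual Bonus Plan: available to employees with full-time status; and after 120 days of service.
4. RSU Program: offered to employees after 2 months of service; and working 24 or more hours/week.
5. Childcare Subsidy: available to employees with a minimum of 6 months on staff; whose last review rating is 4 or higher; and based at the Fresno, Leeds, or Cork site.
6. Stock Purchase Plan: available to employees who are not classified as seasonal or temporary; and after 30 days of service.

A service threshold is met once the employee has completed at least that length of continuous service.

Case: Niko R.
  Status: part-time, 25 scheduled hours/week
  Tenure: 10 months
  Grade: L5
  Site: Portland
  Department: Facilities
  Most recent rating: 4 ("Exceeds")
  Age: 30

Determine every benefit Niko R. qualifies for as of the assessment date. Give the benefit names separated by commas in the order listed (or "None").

Floating Holidays — status part-time ✓ (not excluded); dept Facilities ✗ → not eligible.
Travel Insurance — service 10 months ≥ 180 days ✓; 25 hrs/wk ≥ 25 ✓; grade L5 ≥ L4 ✓; not eligible for Floating Holidays ✗ → not eligible.
Annual Bonus Plan — status part-time ✗ (requires full-time) → not eligible.
RSU Program — service 10 months ≥ 2 months ✓; 25 hrs/wk ≥ 24 ✓ → eligible.
Childcare Subsidy — service 10 months ≥ 6 months ✓; rating 4 ≥ 4 ✓; site Portland ✗ (not Fresno, Leeds, or Cork) → not eligible.
Stock Purchase Plan — status part-time ✓ (not excluded); service 10 months ≥ 30 days ✓ → eligible.

RSU Program, Stock Purchase Plan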